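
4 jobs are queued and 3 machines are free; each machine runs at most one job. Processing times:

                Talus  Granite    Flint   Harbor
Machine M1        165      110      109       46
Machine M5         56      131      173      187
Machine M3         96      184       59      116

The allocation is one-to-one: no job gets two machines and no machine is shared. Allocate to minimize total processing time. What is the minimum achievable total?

Treat this as an assignment problem: match each job to one machine.
Optimal: Harbor→Machine M1 (46 min), Talus→Machine M5 (56 min), Flint→Machine M3 (59 min) — total 46+56+59 = 161 min.
Row-greedy (each job in turn takes its cheapest remaining machine) gives 225 min, worse by 64.
Next-best assignment: Granite→Machine M1, Talus→Machine M5, Flint→Machine M3 = 225 min.

Minimum total: 161 min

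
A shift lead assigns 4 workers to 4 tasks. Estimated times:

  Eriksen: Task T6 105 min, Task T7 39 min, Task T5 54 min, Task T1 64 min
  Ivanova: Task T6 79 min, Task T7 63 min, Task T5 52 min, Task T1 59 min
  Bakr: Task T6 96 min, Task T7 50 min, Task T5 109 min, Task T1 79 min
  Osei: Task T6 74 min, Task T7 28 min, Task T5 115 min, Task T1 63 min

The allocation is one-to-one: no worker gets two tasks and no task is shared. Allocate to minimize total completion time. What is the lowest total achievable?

Optimal: Eriksen→Task T5 (54 min), Ivanova→Task T1 (59 min), Bakr→Task T6 (96 min), Osei→Task T7 (28 min) — total 54+59+96+28 = 237 min.
Row-greedy (each worker in turn takes its cheapest remaining task) gives 244 min, worse by 7.
No other one-to-one assignment undercuts 237 min.

Min total: 237 min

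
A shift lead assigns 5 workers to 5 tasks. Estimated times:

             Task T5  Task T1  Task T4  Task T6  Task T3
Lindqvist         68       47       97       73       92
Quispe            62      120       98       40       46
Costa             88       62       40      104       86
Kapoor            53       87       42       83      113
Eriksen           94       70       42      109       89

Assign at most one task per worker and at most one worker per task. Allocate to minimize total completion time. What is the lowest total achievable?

Optimal: Lindqvist→Task T1 (47 min), Quispe→Task T6 (40 min), Costa→Task T3 (86 min), Kapoor→Task T5 (53 min), Eriksen→Task T4 (42 min) — total 47+40+86+53+42 = 268 min.
Row-greedy (each worker in turn takes its cheapest remaining task) gives 269 min, worse by 1.
Swapping Costa↔Lindqvist (Costa→Task T1 62 min, Lindqvist→Task T3 92 min) adds 21.
Checked against all permutations: 268 min is optimal.

Minimum total: 268 min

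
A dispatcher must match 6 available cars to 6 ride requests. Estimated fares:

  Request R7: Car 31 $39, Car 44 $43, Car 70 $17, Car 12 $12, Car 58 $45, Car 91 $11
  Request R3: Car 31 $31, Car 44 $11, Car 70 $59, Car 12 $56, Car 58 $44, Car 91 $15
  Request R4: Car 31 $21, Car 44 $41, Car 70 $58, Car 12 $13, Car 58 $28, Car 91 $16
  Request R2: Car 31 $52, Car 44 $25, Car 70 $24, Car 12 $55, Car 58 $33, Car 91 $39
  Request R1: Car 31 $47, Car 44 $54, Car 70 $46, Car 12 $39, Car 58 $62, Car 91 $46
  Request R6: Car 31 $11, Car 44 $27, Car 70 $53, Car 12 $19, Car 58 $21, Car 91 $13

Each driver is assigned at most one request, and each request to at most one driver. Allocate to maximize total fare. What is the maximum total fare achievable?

Max total: $293

This is the linear assignment problem.
Optimal: Car 31→Request R2 ($52), Car 44→Request R4 ($41), Car 70→Request R6 ($53), Car 12→Request R3 ($56), Car 58→Request R7 ($45), Car 91→Request R1 ($46) — total 52+41+53+56+45+46 = $293.
Row-greedy (each driver in turn takes its best remaining request) gives $245, worse by 48.
Next-best assignment: Car 31→Request R7, Car 44→Request R4, Car 70→Request R6, Car 12→Request R3, Car 58→Request R1, Car 91→Request R2 = $290.
Swapping Car 31↔Car 70 (Car 31→Request R6 $11, Car 70→Request R2 $24) loses 70.
Every other assignment is strictly worse.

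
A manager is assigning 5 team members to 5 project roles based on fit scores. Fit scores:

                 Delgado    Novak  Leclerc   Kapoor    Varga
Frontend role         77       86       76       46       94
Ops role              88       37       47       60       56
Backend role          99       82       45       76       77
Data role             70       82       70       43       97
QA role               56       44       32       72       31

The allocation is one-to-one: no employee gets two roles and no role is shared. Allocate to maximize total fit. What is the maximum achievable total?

This is the linear assignment problem.
Optimal: Delgado→Ops role (88 pts), Novak→Backend role (82 pts), Leclerc→Frontend role (76 pts), Kapoor→QA role (72 pts), Varga→Data role (97 pts) — total 88+82+76+72+97 = 415 pts.
Max-entry greedy (repeatedly take the single best remaining cell) gives 401 pts, worse by 14.
Next-best assignment: Delgado→Ops role, Novak→Backend role, Leclerc→Data role, Kapoor→QA role, Varga→Frontend role = 406 pts.

Max total: 415 pts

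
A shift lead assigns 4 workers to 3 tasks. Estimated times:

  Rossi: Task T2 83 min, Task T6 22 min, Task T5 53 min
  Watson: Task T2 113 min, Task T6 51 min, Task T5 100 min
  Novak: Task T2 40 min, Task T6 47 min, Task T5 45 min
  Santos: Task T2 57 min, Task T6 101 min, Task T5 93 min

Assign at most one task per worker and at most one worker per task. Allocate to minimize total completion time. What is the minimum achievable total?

Optimal: Santos→Task T2 (57 min), Rossi→Task T6 (22 min), Novak→Task T5 (45 min) — total 57+22+45 = 124 min.
Min-entry greedy (repeatedly take the single cheapest remaining cell) gives 155 min, worse by 31.
No other one-to-one assignment undercuts 124 min.

Min total: 124 min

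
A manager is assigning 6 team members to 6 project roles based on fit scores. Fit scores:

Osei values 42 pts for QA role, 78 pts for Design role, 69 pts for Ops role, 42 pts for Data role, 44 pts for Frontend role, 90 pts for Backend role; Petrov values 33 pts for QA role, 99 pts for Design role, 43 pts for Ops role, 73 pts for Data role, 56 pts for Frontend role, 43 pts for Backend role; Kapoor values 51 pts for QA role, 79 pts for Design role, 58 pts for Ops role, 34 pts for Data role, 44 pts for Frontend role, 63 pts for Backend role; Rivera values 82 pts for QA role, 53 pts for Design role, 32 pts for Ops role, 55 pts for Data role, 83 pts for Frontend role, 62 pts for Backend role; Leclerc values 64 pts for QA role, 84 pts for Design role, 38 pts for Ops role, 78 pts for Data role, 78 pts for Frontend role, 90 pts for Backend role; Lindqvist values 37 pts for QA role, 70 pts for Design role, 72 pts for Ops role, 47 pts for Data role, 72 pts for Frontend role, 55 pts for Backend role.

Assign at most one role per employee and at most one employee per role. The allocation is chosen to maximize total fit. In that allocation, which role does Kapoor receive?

Kapoor receives Ops role.

Optimal: Osei→Backend role (90 pts), Petrov→Design role (99 pts), Kapoor→Ops role (58 pts), Rivera→QA role (82 pts), Leclerc→Data role (78 pts), Lindqvist→Frontend role (72 pts) — total 90+99+58+82+78+72 = 479 pts.
Column-greedy (each role in turn goes to its best remaining employee) gives 438 pts, worse by 41.
Next-best assignment: Osei→Backend role, Petrov→Data role, Kapoor→Design role, Rivera→QA role, Leclerc→Frontend role, Lindqvist→Ops role = 474 pts.
Swapping Osei↔Rivera (Osei→QA role 42 pts, Rivera→Backend role 62 pts) loses 68.
No other one-to-one assignment exceeds 479 pts.
Kapoor's own top role is Design role (79 pts), but forcing Kapoor→Design role and reassigning the rest optimally gives only 474 pts — worse by 5.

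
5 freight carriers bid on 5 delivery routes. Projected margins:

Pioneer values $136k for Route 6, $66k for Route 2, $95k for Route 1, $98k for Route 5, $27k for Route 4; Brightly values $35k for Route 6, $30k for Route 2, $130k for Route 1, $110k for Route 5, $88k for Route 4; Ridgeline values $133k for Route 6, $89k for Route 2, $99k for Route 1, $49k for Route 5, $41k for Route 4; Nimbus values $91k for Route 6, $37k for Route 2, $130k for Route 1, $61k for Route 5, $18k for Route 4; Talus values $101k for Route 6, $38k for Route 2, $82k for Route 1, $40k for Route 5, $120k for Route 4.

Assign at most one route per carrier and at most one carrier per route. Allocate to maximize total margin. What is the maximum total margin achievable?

Treat this as an assignment problem: match each carrier to one route.
Optimal: Pioneer→Route 6 ($136k), Brightly→Route 5 ($110k), Ridgeline→Route 2 ($89k), Nimbus→Route 1 ($130k), Talus→Route 4 ($120k) — total 136+110+89+130+120 = $585k.
Column-greedy (each route in turn goes to its best remaining carrier) gives $536k, worse by 49.
Next-best assignment: Pioneer→Route 2, Brightly→Route 5, Ridgeline→Route 6, Nimbus→Route 1, Talus→Route 4 = $559k.

Maximum total: $585k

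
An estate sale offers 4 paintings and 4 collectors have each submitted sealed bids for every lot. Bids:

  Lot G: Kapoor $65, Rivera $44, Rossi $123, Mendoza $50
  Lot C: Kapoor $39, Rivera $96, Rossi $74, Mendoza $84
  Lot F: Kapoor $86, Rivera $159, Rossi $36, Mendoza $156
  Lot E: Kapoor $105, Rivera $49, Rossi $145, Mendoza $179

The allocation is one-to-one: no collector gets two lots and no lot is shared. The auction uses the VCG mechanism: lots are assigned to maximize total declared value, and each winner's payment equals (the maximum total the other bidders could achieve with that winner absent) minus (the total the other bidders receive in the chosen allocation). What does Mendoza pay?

Mendoza pays $66.

Efficient allocation: Kapoor→Lot C ($39), Rivera→Lot F ($159), Rossi→Lot G ($123), Mendoza→Lot E ($179); total welfare W = $500.
Mendoza receives Lot E at value $179, so the others get W − 179 = $321.
Without Mendoza: best allocation of the remaining 3 bidders over all 4 lots is Kapoor→Lot E ($105), Rivera→Lot F ($159), Rossi→Lot G ($123), total $387.
VCG payment = (others' best without Mendoza) − (others' welfare with Mendoza) = 387 − 321 = $66.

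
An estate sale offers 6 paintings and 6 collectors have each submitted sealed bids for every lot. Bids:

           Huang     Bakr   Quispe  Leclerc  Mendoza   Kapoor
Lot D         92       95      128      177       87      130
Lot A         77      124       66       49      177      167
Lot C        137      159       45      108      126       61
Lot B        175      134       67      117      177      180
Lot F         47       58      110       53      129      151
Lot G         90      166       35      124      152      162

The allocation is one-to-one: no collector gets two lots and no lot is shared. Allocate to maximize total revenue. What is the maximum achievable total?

Optimal: Huang→Lot B ($175), Bakr→Lot C ($159), Quispe→Lot F ($110), Leclerc→Lot D ($177), Mendoza→Lot A ($177), Kapoor→Lot G ($162) — total 175+159+110+177+177+162 = $960.
Max-entry greedy (repeatedly take the single best remaining cell) gives $947, worse by 13.
Checked against all permutations: $960 is optimal.

Maximum total: $960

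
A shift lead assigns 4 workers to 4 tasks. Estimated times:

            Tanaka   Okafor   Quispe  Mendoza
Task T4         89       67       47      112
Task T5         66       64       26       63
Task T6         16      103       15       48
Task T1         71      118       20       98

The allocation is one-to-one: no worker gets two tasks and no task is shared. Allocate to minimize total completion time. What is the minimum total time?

Minimum total: 166 min

Optimal: Tanaka→Task T6 (16 min), Okafor→Task T4 (67 min), Quispe→Task T1 (20 min), Mendoza→Task T5 (63 min) — total 16+67+20+63 = 166 min.
Min-entry greedy (repeatedly take the single cheapest remaining cell) gives 216 min, worse by 50.
Next-best assignment: Tanaka→Task T5, Okafor→Task T4, Quispe→Task T1, Mendoza→Task T6 = 201 min.
No other one-to-one assignment undercuts 166 min.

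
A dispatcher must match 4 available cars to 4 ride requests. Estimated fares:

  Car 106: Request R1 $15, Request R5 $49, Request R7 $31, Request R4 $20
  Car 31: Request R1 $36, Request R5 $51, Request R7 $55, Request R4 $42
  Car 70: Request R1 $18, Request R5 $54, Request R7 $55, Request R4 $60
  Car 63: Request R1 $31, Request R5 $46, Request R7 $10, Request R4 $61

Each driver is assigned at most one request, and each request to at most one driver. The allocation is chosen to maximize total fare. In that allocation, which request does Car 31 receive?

Car 31 receives Request R1.

Optimal: Car 106→Request R5 ($49), Car 31→Request R1 ($36), Car 70→Request R7 ($55), Car 63→Request R4 ($61) — total 49+36+55+61 = $201.
Row-greedy (each driver in turn takes its best remaining request) gives $195, worse by 6.
Car 31's own top request is Request R7 ($55), but forcing Car 31→Request R7 and reassigning the rest optimally gives only $195 — worse by 6.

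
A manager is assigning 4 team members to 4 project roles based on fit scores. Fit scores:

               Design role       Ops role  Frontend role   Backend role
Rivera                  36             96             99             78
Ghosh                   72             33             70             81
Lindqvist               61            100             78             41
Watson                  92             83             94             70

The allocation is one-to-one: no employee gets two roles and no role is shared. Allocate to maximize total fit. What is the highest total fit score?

This is the linear assignment problem.
Optimal: Rivera→Frontend role (99 pts), Ghosh→Backend role (81 pts), Lindqvist→Ops role (100 pts), Watson→Design role (92 pts) — total 99+81+100+92 = 372 pts.
Swapping Ghosh↔Watson (Ghosh→Design role 72 pts, Watson→Backend role 70 pts) loses 31.
Checked against all permutations: 372 pts is optimal.

Max total: 372 pts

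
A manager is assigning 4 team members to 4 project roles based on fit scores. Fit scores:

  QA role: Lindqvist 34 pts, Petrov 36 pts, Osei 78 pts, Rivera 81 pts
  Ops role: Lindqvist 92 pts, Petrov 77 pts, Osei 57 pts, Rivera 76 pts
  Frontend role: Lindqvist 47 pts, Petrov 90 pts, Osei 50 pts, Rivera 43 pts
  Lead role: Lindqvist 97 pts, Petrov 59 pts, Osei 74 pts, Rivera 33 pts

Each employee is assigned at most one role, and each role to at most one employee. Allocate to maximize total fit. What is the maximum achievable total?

Max total: 341 pts

Optimal: Lindqvist→Lead role (97 pts), Petrov→Frontend role (90 pts), Osei→QA role (78 pts), Rivera→Ops role (76 pts) — total 97+90+78+76 = 341 pts.
Max-entry greedy (repeatedly take the single best remaining cell) gives 325 pts, worse by 16.
Next-best assignment: Lindqvist→Ops role, Petrov→Frontend role, Osei→Lead role, Rivera→QA role = 337 pts.
Swapping Rivera↔Osei (Rivera→QA role 81 pts, Osei→Ops role 57 pts) loses 16.
Checked against all permutations: 341 pts is optimal.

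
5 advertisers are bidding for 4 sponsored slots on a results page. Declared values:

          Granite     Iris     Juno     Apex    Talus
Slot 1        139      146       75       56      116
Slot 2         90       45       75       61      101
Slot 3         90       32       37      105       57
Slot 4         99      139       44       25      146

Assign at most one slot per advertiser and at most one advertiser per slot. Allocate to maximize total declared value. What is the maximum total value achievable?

Treat this as an assignment problem: match each advertiser to one slot.
Optimal: Iris→Slot 1 ($146), Granite→Slot 2 ($90), Apex→Slot 3 ($105), Talus→Slot 4 ($146) — total 146+90+105+146 = $487.
Row-greedy (each advertiser in turn takes its best remaining slot) gives $458, worse by 29.
Next-best assignment: Granite→Slot 1, Talus→Slot 2, Apex→Slot 3, Iris→Slot 4 = $484.
Checked against all permutations: $487 is optimal.

Maximum total: $487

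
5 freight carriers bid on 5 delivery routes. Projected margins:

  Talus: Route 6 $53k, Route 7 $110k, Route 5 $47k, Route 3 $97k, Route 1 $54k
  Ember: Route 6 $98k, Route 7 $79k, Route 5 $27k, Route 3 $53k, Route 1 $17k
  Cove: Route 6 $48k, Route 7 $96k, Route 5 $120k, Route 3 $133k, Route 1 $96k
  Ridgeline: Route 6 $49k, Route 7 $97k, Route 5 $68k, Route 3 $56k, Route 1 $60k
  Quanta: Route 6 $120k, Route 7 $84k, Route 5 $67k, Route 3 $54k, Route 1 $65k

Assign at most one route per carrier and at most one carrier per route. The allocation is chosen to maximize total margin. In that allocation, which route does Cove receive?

Optimal: Talus→Route 3 ($97k), Ember→Route 6 ($98k), Cove→Route 5 ($120k), Ridgeline→Route 7 ($97k), Quanta→Route 1 ($65k) — total 97+98+120+97+65 = $477k.
Next-best assignment: Talus→Route 3, Ember→Route 7, Cove→Route 5, Ridgeline→Route 1, Quanta→Route 6 = $476k.
No other one-to-one assignment exceeds $477k.
Cove's own top route is Route 3 ($133k), but forcing Cove→Route 3 and reassigning the rest optimally gives only $474k — worse by 3.

Cove receives Route 5.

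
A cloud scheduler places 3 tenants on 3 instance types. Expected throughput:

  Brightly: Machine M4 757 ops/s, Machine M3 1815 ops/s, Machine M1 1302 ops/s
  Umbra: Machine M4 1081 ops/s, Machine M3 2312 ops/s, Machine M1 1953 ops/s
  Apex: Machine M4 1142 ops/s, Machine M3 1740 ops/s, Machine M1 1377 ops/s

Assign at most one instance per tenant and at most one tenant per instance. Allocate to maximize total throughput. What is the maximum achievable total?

Treat this as an assignment problem: match each tenant to one instance.
Optimal: Brightly→Machine M3 (1815 ops/s), Umbra→Machine M1 (1953 ops/s), Apex→Machine M4 (1142 ops/s) — total 1815+1953+1142 = 4910 ops/s.
Max-entry greedy (repeatedly take the single best remaining cell) gives 4446 ops/s, worse by 464.
Next-best assignment: Brightly→Machine M1, Umbra→Machine M3, Apex→Machine M4 = 4756 ops/s.
Checked against all permutations: 4910 ops/s is optimal.

Maximum total: 4910 ops/s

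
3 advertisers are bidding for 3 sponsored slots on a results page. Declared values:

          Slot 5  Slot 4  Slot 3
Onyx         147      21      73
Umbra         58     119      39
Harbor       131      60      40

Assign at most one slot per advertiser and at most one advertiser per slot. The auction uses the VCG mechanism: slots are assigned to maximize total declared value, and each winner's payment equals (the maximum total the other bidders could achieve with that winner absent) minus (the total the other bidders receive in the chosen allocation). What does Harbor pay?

Harbor pays $74.

Efficient allocation: Onyx→Slot 3 ($73), Umbra→Slot 4 ($119), Harbor→Slot 5 ($131); total welfare W = $323.
Harbor receives Slot 5 at value $131, so the others get W − 131 = $192.
Without Harbor: best allocation of the remaining 2 bidders over all 3 slots is Onyx→Slot 5 ($147), Umbra→Slot 4 ($119), total $266.
VCG payment = (others' best without Harbor) − (others' welfare with Harbor) = 266 − 192 = $74.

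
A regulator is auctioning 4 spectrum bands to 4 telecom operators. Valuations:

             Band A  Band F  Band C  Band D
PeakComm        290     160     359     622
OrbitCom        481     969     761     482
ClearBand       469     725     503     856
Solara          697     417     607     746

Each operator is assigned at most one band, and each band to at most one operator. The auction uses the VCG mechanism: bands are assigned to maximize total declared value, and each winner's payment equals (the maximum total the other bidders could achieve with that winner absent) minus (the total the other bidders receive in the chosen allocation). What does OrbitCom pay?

OrbitCom pays $132M.

Efficient allocation: PeakComm→Band C ($359M), OrbitCom→Band F ($969M), ClearBand→Band D ($856M), Solara→Band A ($697M); total welfare W = $2881M.
OrbitCom receives Band F at value $969M, so the others get W − 969 = $1912M.
Without OrbitCom: best allocation of the remaining 3 bidders over all 4 bands is PeakComm→Band D ($622M), ClearBand→Band F ($725M), Solara→Band A ($697M), total $2044M.
VCG payment = (others' best without OrbitCom) − (others' welfare with OrbitCom) = 2044 − 1912 = $132M.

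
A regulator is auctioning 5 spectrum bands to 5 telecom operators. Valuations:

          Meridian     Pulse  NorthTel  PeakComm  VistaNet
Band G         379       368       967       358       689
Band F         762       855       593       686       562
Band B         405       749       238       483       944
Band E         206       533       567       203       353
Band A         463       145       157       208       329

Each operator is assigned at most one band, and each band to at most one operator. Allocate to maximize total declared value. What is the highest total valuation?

Optimal: Meridian→Band A ($463M), Pulse→Band E ($533M), NorthTel→Band G ($967M), PeakComm→Band F ($686M), VistaNet→Band B ($944M) — total 463+533+967+686+944 = $3593M.
Next-best assignment: Meridian→Band A, Pulse→Band F, NorthTel→Band G, PeakComm→Band E, VistaNet→Band B = $3432M.

Max total: $3593M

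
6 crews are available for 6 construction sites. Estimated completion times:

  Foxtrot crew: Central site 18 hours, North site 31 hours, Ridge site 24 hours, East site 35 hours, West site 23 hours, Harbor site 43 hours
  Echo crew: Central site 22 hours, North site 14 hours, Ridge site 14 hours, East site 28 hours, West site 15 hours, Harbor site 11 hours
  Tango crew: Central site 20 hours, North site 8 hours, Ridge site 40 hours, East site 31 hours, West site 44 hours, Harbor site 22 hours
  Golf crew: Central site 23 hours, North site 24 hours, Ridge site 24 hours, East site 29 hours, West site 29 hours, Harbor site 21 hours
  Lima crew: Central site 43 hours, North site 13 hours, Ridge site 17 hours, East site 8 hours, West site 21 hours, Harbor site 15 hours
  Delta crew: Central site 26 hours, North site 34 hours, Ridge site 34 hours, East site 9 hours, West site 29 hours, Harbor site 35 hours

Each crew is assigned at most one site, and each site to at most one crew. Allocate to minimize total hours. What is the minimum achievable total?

Minimum total: 88 hours

This is a one-to-one assignment (minimum-cost bipartite matching).
Optimal: Foxtrot crew→Central site (18 hours), Echo crew→West site (15 hours), Tango crew→North site (8 hours), Golf crew→Harbor site (21 hours), Lima crew→Ridge site (17 hours), Delta crew→East site (9 hours) — total 18+15+8+21+17+9 = 88 hours.
Min-entry greedy (repeatedly take the single cheapest remaining cell) gives 98 hours, worse by 10.
Next-best assignment: Foxtrot crew→Central site, Echo crew→West site, Tango crew→North site, Golf crew→Ridge site, Lima crew→Harbor site, Delta crew→East site = 89 hours.
Swapping Echo crew↔Golf crew (Echo crew→Harbor site 11 hours, Golf crew→West site 29 hours) adds 4.
No other one-to-one assignment undercuts 88 hours.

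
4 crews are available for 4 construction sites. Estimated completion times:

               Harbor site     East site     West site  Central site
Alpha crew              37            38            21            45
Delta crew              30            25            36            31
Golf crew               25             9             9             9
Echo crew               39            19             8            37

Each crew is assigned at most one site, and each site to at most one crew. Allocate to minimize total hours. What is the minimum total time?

Optimal: Alpha crew→Harbor site (37 hours), Delta crew→East site (25 hours), Golf crew→Central site (9 hours), Echo crew→West site (8 hours) — total 37+25+9+8 = 79 hours.
Row-greedy (each crew in turn takes its cheapest remaining site) gives 94 hours, worse by 15.
Swapping Golf crew↔Delta crew (Golf crew→East site 9 hours, Delta crew→Central site 31 hours) adds 6.

Min total: 79 hours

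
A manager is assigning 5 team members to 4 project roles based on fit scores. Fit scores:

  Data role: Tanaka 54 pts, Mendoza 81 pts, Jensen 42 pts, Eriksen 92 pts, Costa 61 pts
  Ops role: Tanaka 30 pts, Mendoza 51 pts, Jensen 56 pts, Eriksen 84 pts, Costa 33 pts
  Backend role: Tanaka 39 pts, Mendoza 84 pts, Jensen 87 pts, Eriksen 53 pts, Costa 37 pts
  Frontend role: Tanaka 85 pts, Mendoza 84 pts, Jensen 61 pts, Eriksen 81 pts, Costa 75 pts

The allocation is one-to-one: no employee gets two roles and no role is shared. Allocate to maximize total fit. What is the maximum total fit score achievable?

Optimal: Mendoza→Data role (81 pts), Eriksen→Ops role (84 pts), Jensen→Backend role (87 pts), Tanaka→Frontend role (85 pts) — total 81+84+87+85 = 337 pts.
Max-entry greedy (repeatedly take the single best remaining cell) gives 315 pts, worse by 22.
Next-best assignment: Mendoza→Data role, Eriksen→Ops role, Jensen→Backend role, Costa→Frontend role = 327 pts.
Swapping Tanaka↔Eriksen (Tanaka→Ops role 30 pts, Eriksen→Frontend role 81 pts) loses 58.
No other one-to-one assignment exceeds 337 pts.

Maximum total: 337 pts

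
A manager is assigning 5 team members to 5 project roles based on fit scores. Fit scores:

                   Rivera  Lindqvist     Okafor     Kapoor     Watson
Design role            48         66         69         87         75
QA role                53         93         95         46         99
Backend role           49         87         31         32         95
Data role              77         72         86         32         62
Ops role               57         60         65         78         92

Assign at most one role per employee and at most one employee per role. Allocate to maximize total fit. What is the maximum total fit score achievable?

Maximum total: 438 pts

Optimal: Rivera→Data role (77 pts), Lindqvist→Backend role (87 pts), Okafor→QA role (95 pts), Kapoor→Design role (87 pts), Watson→Ops role (92 pts) — total 77+87+95+87+92 = 438 pts.
Row-greedy (each employee in turn takes its best remaining role) gives 412 pts, worse by 26.
Next-best assignment: Rivera→Ops role, Lindqvist→QA role, Okafor→Data role, Kapoor→Design role, Watson→Backend role = 418 pts.
Every other assignment is strictly worse.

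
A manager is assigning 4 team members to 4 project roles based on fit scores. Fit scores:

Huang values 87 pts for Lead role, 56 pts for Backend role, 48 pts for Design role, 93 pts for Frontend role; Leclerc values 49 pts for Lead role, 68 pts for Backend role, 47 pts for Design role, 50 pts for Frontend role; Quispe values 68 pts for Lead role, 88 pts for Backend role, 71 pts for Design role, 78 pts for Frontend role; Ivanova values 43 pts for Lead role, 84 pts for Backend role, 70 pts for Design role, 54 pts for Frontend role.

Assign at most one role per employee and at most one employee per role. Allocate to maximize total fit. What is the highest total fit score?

Optimal: Huang→Lead role (87 pts), Leclerc→Backend role (68 pts), Quispe→Frontend role (78 pts), Ivanova→Design role (70 pts) — total 87+68+78+70 = 303 pts.
Column-greedy (each role in turn goes to its best remaining employee) gives 295 pts, worse by 8.
Every other assignment is strictly worse.

Maximum total: 303 pts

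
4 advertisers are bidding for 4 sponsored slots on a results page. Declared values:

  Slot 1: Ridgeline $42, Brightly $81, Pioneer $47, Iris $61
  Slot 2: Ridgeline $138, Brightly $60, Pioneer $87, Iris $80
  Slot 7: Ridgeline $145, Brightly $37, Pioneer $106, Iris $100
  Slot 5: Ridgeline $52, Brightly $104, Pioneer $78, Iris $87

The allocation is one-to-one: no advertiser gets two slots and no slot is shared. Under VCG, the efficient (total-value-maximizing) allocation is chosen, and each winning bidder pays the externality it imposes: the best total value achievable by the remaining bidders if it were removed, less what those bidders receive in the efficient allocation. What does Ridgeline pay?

Ridgeline pays $17.

Efficient allocation: Ridgeline→Slot 2 ($138), Brightly→Slot 1 ($81), Pioneer→Slot 7 ($106), Iris→Slot 5 ($87); total welfare W = $412.
Ridgeline receives Slot 2 at value $138, so the others get W − 138 = $274.
Without Ridgeline: best allocation of the remaining 3 bidders over all 4 slots is Brightly→Slot 5 ($104), Pioneer→Slot 2 ($87), Iris→Slot 7 ($100), total $291.
VCG payment = (others' best without Ridgeline) − (others' welfare with Ridgeline) = 291 − 274 = $17.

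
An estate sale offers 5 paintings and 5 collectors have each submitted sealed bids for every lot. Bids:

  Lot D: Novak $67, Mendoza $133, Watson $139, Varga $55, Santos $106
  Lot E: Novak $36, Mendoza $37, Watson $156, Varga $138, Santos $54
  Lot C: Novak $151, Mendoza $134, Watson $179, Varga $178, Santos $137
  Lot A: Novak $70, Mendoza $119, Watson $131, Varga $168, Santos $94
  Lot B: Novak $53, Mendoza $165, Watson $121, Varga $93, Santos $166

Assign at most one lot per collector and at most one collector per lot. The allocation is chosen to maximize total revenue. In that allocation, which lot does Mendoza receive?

Optimal: Novak→Lot C ($151), Mendoza→Lot D ($133), Watson→Lot E ($156), Varga→Lot A ($168), Santos→Lot B ($166) — total 151+133+156+168+166 = $774.
Row-greedy (each collector in turn takes its best remaining lot) gives $746, worse by 28.
Next-best assignment: Novak→Lot C, Mendoza→Lot B, Watson→Lot E, Varga→Lot A, Santos→Lot D = $746.
Mendoza's own top lot is Lot B ($165), but forcing Mendoza→Lot B and reassigning the rest optimally gives only $746 — worse by 28.

Mendoza receives Lot D.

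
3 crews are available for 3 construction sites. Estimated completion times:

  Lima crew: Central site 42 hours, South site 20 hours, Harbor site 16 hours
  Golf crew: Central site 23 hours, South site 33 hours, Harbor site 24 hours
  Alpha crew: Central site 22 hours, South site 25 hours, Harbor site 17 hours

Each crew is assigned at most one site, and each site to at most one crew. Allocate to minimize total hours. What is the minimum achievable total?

Minimum total: 60 hours

Optimal: Lima crew→South site (20 hours), Golf crew→Central site (23 hours), Alpha crew→Harbor site (17 hours) — total 20+23+17 = 60 hours.
Min-entry greedy (repeatedly take the single cheapest remaining cell) gives 71 hours, worse by 11.
Next-best assignment: Lima crew→Harbor site, Golf crew→Central site, Alpha crew→South site = 64 hours.
Swapping Lima crew↔Alpha crew (Lima crew→Harbor site 16 hours, Alpha crew→South site 25 hours) adds 4.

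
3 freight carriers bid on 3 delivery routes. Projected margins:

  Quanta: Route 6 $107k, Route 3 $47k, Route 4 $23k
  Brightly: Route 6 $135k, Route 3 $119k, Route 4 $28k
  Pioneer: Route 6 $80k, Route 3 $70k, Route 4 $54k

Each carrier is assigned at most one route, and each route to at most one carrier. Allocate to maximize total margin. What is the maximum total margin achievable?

Treat this as an assignment problem: match each carrier to one route.
Optimal: Quanta→Route 6 ($107k), Brightly→Route 3 ($119k), Pioneer→Route 4 ($54k) — total 107+119+54 = $280k.
Max-entry greedy (repeatedly take the single best remaining cell) gives $228k, worse by 52.
Checked against all permutations: $280k is optimal.

Maximum total: $280k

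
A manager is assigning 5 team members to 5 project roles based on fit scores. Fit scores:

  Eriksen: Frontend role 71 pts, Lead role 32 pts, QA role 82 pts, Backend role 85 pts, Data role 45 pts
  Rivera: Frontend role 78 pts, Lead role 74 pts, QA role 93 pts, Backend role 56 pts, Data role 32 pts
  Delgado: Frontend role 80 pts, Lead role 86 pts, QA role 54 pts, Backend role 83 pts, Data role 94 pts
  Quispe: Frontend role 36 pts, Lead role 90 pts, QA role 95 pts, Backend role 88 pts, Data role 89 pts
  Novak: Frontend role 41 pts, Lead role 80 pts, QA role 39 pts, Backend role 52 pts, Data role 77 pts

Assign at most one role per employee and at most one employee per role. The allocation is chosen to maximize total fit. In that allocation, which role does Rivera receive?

Optimal: Eriksen→Backend role (85 pts), Rivera→Frontend role (78 pts), Delgado→Data role (94 pts), Quispe→QA role (95 pts), Novak→Lead role (80 pts) — total 85+78+94+95+80 = 432 pts.
Row-greedy (each employee in turn takes its best remaining role) gives 403 pts, worse by 29.
No other one-to-one assignment exceeds 432 pts.
Rivera's own top role is QA role (93 pts), but forcing Rivera→QA role and reassigning the rest optimally gives only 427 pts — worse by 5.

Rivera receives Frontend role.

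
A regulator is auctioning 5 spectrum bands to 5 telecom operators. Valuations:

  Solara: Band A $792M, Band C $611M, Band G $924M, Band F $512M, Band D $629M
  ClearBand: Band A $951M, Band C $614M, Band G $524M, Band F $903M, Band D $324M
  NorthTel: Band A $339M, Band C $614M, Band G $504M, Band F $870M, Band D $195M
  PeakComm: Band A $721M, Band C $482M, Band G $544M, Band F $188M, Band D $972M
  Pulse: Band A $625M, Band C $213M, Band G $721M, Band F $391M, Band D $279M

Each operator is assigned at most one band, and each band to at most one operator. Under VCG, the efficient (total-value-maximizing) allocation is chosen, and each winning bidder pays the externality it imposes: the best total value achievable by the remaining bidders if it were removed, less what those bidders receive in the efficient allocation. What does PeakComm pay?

Efficient allocation: Solara→Band C ($611M), ClearBand→Band A ($951M), NorthTel→Band F ($870M), PeakComm→Band D ($972M), Pulse→Band G ($721M); total welfare W = $4125M.
PeakComm receives Band D at value $972M, so the others get W − 972 = $3153M.
Without PeakComm: best allocation of the remaining 4 bidders over all 5 bands is Solara→Band D ($629M), ClearBand→Band A ($951M), NorthTel→Band F ($870M), Pulse→Band G ($721M), total $3171M.
VCG payment = (others' best without PeakComm) − (others' welfare with PeakComm) = 3171 − 3153 = $18M.

PeakComm pays $18M.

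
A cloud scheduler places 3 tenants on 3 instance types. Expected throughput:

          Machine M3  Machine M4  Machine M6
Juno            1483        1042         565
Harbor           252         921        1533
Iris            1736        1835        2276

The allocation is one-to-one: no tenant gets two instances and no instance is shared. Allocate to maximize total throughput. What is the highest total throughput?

Maximum total: 4851 ops/s

Optimal: Juno→Machine M3 (1483 ops/s), Harbor→Machine M6 (1533 ops/s), Iris→Machine M4 (1835 ops/s) — total 1483+1533+1835 = 4851 ops/s.
Next-best assignment: Juno→Machine M3, Harbor→Machine M4, Iris→Machine M6 = 4680 ops/s.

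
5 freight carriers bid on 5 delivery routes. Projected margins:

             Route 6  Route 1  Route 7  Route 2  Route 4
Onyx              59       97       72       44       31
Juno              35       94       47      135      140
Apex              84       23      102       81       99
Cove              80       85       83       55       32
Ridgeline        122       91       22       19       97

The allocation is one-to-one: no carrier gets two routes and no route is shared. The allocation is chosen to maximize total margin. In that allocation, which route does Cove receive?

Optimal: Onyx→Route 1 ($97k), Juno→Route 2 ($135k), Apex→Route 4 ($99k), Cove→Route 7 ($83k), Ridgeline→Route 6 ($122k) — total 97+135+99+83+122 = $536k.
Next-best assignment: Onyx→Route 1, Juno→Route 4, Apex→Route 2, Cove→Route 7, Ridgeline→Route 6 = $523k.
Swapping Juno↔Cove (Juno→Route 7 $47k, Cove→Route 2 $55k) loses 116.
No other one-to-one assignment exceeds $536k.
Cove's own top route is Route 1 ($85k), but forcing Cove→Route 1 and reassigning the rest optimally gives only $513k — worse by 23.

Cove receives Route 7.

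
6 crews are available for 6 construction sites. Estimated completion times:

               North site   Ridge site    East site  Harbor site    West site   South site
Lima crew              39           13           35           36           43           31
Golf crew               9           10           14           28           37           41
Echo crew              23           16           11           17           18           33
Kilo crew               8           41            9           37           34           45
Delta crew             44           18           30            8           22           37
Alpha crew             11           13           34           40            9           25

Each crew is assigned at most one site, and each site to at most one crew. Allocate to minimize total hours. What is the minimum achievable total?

Min total: 77 hours

Optimal: Lima crew→South site (31 hours), Golf crew→Ridge site (10 hours), Echo crew→East site (11 hours), Kilo crew→North site (8 hours), Delta crew→Harbor site (8 hours), Alpha crew→West site (9 hours) — total 31+10+11+8+8+9 = 77 hours.
Row-greedy (each crew in turn takes its cheapest remaining site) gives 100 hours, worse by 23.
Checked against all permutations: 77 hours is optimal.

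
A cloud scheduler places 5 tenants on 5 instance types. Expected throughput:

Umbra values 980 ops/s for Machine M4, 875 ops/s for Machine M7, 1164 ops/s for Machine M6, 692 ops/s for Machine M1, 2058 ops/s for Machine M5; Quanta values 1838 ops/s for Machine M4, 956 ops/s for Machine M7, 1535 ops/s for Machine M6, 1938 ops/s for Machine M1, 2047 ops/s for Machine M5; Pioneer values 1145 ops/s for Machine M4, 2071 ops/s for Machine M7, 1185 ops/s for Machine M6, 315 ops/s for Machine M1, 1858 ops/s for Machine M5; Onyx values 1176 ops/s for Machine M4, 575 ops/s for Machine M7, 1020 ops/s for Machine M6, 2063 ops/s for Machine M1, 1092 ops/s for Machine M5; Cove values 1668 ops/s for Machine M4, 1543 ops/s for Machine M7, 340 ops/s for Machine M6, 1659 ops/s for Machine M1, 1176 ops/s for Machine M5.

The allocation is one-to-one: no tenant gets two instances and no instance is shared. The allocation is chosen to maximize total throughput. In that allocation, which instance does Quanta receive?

Quanta receives Machine M6.

Optimal: Umbra→Machine M5 (2058 ops/s), Quanta→Machine M6 (1535 ops/s), Pioneer→Machine M7 (2071 ops/s), Onyx→Machine M1 (2063 ops/s), Cove→Machine M4 (1668 ops/s) — total 2058+1535+2071+2063+1668 = 9395 ops/s.
Max-entry greedy (repeatedly take the single best remaining cell) gives 8370 ops/s, worse by 1025.
No other one-to-one assignment exceeds 9395 ops/s.
Quanta's own top instance is Machine M5 (2047 ops/s), but forcing Quanta→Machine M5 and reassigning the rest optimally gives only 9013 ops/s — worse by 382.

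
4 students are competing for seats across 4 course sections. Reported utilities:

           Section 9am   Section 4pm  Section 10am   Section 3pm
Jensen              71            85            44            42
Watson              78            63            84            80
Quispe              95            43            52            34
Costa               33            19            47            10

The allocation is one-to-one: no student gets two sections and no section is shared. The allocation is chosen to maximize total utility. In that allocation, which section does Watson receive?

Watson receives Section 3pm.

Optimal: Jensen→Section 4pm (85 points), Watson→Section 3pm (80 points), Quispe→Section 9am (95 points), Costa→Section 10am (47 points) — total 85+80+95+47 = 307 points.
Row-greedy (each student in turn takes its best remaining section) gives 274 points, worse by 33.
Next-best assignment: Jensen→Section 4pm, Watson→Section 10am, Quispe→Section 9am, Costa→Section 3pm = 274 points.
Watson's own top section is Section 10am (84 points), but forcing Watson→Section 10am and reassigning the rest optimally gives only 274 points — worse by 33.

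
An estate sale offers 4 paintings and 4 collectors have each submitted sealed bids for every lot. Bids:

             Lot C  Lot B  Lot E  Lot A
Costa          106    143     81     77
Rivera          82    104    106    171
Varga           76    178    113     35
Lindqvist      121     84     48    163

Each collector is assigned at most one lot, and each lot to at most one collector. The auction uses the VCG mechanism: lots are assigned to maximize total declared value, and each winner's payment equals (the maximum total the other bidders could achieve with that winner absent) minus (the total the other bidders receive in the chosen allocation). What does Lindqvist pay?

Lindqvist pays $65.

Efficient allocation: Costa→Lot C ($106), Rivera→Lot E ($106), Varga→Lot B ($178), Lindqvist→Lot A ($163); total welfare W = $553.
Lindqvist receives Lot A at value $163, so the others get W − 163 = $390.
Without Lindqvist: best allocation of the remaining 3 bidders over all 4 lots is Costa→Lot C ($106), Rivera→Lot A ($171), Varga→Lot B ($178), total $455.
VCG payment = (others' best without Lindqvist) − (others' welfare with Lindqvist) = 455 − 390 = $65.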